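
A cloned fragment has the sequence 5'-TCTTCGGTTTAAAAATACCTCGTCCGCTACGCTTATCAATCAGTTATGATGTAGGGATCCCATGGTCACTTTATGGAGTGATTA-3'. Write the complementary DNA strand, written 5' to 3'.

5′-TAATCACTCCATAAAGTGACCATGGGATCCCTACATCATAACTGATTGATAAGCGTAGCGGACGAGGTATTTTTAAACCGAAGA-3′

The complement of TCTTCGGTTTAAAAATACCTCGTCCGCTACGCTTATCAATCAGTTATGATGTAGGGATCCCATGGTCACTTTATGGAGTGATTA is AGAAGCCAAATTTTTATGGAGCAGGCGATGCGAATAGTTAGTCAATACTACATCCCTAGGGTACCAGTGAAATACCTCACTAAT (A↔T, G↔C). DNA strands are antiparallel, so the complementary strand runs 3'→5'; reversing gives the 5'→3' form.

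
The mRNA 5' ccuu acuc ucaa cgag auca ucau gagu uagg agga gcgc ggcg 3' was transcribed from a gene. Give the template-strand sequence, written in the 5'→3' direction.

5'-CGCCGCGCTCCTCCTAACTCATGATGATCTCGTTGAGAGTAAGG-3'

Replace U with T to get the coding DNA strand: CCTTACTCTCAACGAGATCATCATGAGTTAGGAGGAGCGCGGCG. The template strand is its reverse complement (complement GGAATGAGAGTTGCTCTAGTAGTACTCAATCCTCCTCGCGCCGC, then reverse).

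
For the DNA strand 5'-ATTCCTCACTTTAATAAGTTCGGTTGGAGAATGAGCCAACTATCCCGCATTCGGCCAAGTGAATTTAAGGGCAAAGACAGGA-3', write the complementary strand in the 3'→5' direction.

Base-pairing A↔T, G↔C gives the complement. The complementary strand is antiparallel, so paired with a 5'→3' strand it runs 3'→5'.

3′-TAAGGAGTGAAATTATTCAAGCCAACCTCTTACTCGGTTGATAGGGCGTAAGCCGGTTCACTTAAATTCCCGTTTCTGTCCT-5′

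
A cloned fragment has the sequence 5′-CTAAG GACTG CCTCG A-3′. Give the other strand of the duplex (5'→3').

5'-TCGAGGCAGTCCTTAG-3'

The complement of CTAAGGACTGCCTCGA is GATTCCTGACGGAGCT (A↔T, G↔C). DNA strands are antiparallel, so the complementary strand runs 3'→5'; reversing gives the 5'→3' form.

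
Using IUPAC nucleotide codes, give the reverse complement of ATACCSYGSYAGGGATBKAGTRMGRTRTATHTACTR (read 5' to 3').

Standard pairs A↔T, G↔C; ambiguity codes pair R↔Y, M↔K, S↔S, B↔V, H↔D. Complement (TATGGSRCSRTCCCTAVMTCAYKCYAYATADATGAY), then reverse for 5'→3'.

5'-YAGTADATAYAYCKYACTMVATCCCTRSCRSGGTAT-3'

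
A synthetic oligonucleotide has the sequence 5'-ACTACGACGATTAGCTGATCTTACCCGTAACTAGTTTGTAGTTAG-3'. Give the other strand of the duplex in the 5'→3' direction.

5'-CTAACTACAAACTAGTTACGGGTAAGATCAGCTAATCGTCGTAGT-3'

The complement of ACTACGACGATTAGCTGATCTTACCCGTAACTAGTTTGTAGTTAG is TGATGCTGCTAATCGACTAGAATGGGCATTGATCAAACATCAATC (A↔T, G↔C). DNA strands are antiparallel, so the complementary strand runs 3'→5'; reversing gives the 5'→3' form.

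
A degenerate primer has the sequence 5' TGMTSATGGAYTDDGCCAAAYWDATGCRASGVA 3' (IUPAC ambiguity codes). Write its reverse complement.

5'-TBCSTYGCATHWRTTTGGCHHARTCCATSAKCA-3'

Standard pairs A↔T, G↔C; ambiguity codes pair R↔Y, M↔K, W↔W, S↔S, D↔H, V↔B. Complement (ACKASTACCTRAHHCGGTTTRWHTACGYTSCBT), then reverse for 5'→3'.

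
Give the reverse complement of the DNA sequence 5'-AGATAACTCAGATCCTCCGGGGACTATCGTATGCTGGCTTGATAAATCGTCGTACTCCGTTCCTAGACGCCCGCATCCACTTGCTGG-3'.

5'-CCAGCAAGTGGATGCGGGCGTCTAGGAACGGAGTACGACGATTTATCAAGCCAGCATACGATAGTCCCCGGAGGATCTGAGTTATCT-3'

Complement each base (A↔T, G↔C): TCTATTGAGTCTAGGAGGCCCCTGATAGCATACGACCGAACTATTTAGCAGCATGAGGCAAGGATCTGCGGGCGTAGGTGAACGACC. Then reverse.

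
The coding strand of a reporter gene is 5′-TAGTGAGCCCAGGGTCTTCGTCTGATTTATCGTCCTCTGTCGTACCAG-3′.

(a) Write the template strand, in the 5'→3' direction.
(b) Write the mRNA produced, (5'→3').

(a) The template strand is the reverse complement of the coding strand: complement ATCACTCGGGTCCCAGAAGCAGACTAAATAGCAGGAGACAGCATGGTC, then reverse.
(b) mRNA matches the coding strand with T→U.

(a) 5′-CTGGTACGACAGAGGACGATAAATCAGACGAAGACCCTGGGCTCACTA-3′
(b) 5'-UAGUGAGCCCAGGGUCUUCGUCUGAUUUAUCGUCCUCUGUCGUACCAG-3'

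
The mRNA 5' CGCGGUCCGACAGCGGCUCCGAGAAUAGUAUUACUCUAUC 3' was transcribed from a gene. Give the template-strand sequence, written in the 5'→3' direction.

Replace U with T to get the coding DNA strand: CGCGGTCCGACAGCGGCTCCGAGAATAGTATTACTCTATC. The template strand is its reverse complement (complement GCGCCAGGCTGTCGCCGAGGCTCTTATCATAATGAGATAG, then reverse).

5′-GATAGAGTAATACTATTCTCGGAGCCGCTGTCGGACCGCG-3′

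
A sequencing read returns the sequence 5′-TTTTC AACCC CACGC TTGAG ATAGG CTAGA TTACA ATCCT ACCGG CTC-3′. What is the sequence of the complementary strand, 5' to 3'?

The complement of TTTTCAACCCCACGCTTGAGATAGGCTAGATTACAATCCTACCGGCTC is AAAAGTTGGGGTGCGAACTCTATCCGATCTAATGTTAGGATGGCCGAG (A↔T, G↔C). DNA strands are antiparallel, so the complementary strand runs 3'→5'; reversing gives the 5'→3' form.

5′-GAGCCGGTAGGATTGTAATCTAGCCTATCTCAAGCGTGGGGTTGAAAA-3′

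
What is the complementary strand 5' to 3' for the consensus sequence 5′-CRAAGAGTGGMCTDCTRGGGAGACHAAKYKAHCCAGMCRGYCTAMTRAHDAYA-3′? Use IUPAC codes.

5′-TRTHDTYAKTAGRCYGKCTGGDTMRMTTDGTCTCCCYAGHAGKCCACTCTTYG-3′

Standard pairs A↔T, G↔C; ambiguity codes pair R↔Y, M↔K, D↔H. Complement (GYTTCTCACCKGAHGAYCCCTCTGDTTMRMTDGGTCKGYCRGATKAYTDHTRT), then reverse for 5'→3'.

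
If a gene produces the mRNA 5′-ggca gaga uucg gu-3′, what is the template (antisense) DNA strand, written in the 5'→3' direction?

5′-ACCGAATCTCTGCC-3′

Replace U with T to get the coding DNA strand: GGCAGAGATTCGGT. The template strand is its reverse complement (complement CCGTCTCTAAGCCA, then reverse).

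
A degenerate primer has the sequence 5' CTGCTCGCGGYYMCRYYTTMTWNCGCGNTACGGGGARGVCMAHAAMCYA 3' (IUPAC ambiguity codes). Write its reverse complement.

5′-TRGKTTDTKGBCYTCCCCGTANCGCGNWAKAARRYGKRRCCGCGAGCAG-3′

Standard pairs A↔T, G↔C; ambiguity codes pair R↔Y, M↔K, W↔W, H↔D, V↔B, N↔N. Complement (GACGAGCGCCRRKGYRRAAKAWNGCGCNATGCCCCTYCBGKTDTTKGRT), then reverse for 5'→3'.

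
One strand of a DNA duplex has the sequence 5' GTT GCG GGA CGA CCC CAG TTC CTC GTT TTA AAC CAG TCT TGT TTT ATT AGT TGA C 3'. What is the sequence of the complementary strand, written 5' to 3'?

5'-GTCAACTAATAAAACAAGACTGGTTTAAAACGAGGAACTGGGGTCGTCCCGCAAC-3'

Pairing A↔T and G↔C gives CAACGCCCTGCTGGGGTCAAGGAGCAAAATTTGGTCAGAACAAAATAATCAACTG, running 3'→5'. Reverse for the 5'→3' convention.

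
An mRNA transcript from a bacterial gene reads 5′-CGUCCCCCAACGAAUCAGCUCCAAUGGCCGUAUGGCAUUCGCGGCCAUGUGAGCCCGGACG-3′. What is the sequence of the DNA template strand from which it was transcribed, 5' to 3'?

Replace U with T to get the coding DNA strand: CGTCCCCCAACGAATCAGCTCCAATGGCCGTATGGCATTCGCGGCCATGTGAGCCCGGACG. The template strand is its reverse complement (complement GCAGGGGGTTGCTTAGTCGAGGTTACCGGCATACCGTAAGCGCCGGTACACTCGGGCCTGC, then reverse).

5′-CGTCCGGGCTCACATGGCCGCGAATGCCATACGGCCATTGGAGCTGATTCGTTGGGGGACG-3′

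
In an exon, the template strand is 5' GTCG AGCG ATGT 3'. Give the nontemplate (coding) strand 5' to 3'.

5′-ACATCGCTCGAC-3′

The coding strand is complementary and antiparallel to the template: take the complement (A↔T, G↔C) and reverse.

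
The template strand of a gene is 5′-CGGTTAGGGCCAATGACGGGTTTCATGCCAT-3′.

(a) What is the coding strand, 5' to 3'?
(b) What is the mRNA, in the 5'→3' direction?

(a) 5'-ATGGCATGAAACCCGTCATTGGCCCTAACCG-3'
(b) 5'-AUGGCAUGAAACCCGUCAUUGGCCCUAACCG-3'

(a) The coding strand is the reverse complement of the template: complement GCCAATCCCGGTTACTGCCCAAAGTACGGTA, then reverse.
(b) mRNA has the coding-strand sequence with T→U.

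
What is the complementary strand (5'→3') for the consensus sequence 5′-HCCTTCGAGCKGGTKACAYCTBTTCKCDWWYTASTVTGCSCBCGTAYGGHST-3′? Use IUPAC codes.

Standard pairs A↔T, G↔C; ambiguity codes pair Y↔R, K↔M, W↔W, S↔S, B↔V, D↔H. Complement (DGGAAGCTCGMCCAMTGTRGAVAAGMGHWWRATSABACGSGVGCATRCCDSA), then reverse for 5'→3'.

5'-ASDCCRTACGVGSGCABASTARWWHGMGAAVAGRTGTMACCMGCTCGAAGGD-3'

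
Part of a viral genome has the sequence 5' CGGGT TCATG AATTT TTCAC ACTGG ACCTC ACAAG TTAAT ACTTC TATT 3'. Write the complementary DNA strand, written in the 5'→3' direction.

Pairing A↔T and G↔C gives GCCCAAGTACTTAAAAAGTGTGACCTGGAGTGTTCAATTATGAAGATAA, running 3'→5'. Reverse for the 5'→3' convention.

5'-AATAGAAGTATTAACTTGTGAGGTCCAGTGTGAAAAATTCATGAACCCG-3'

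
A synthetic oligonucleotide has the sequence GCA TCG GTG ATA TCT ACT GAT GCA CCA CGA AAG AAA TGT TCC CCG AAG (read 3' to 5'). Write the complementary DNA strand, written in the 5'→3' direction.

5'-CGTAGCCACTATAGATGACTACGTGGTGCTTTCTTTACAAGGGGCTTC-3'

The strand is given 3'→5', so its complement runs 5'→3' in the same left-to-right order: pair each base A↔T, G↔C.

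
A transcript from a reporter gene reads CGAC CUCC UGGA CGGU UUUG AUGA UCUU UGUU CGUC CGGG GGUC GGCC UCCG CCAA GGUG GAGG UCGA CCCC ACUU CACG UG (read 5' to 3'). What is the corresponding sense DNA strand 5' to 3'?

The coding DNA strand has the same 5'→3' sequence as the mRNA with U replaced by T.

5'-CGACCTCCTGGACGGTTTTGATGATCTTTGTTCGTCCGGGGGTCGGCCTCCGCCAAGGTGGAGGTCGACCCCACTTCACGTG-3'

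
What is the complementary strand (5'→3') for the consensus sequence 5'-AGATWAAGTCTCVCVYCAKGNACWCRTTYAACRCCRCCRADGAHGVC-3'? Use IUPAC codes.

5'-GBCDTCHTYGGYGGYGTTRAAYGWGTNCMTGRBGBGAGACTTWATCT-3'

Standard pairs A↔T, G↔C; ambiguity codes pair R↔Y, K↔M, W↔W, D↔H, V↔B, N↔N. Complement (TCTAWTTCAGAGBGBRGTMCNTGWGYAARTTGYGGYGGYTHCTDCBG), then reverse for 5'→3'.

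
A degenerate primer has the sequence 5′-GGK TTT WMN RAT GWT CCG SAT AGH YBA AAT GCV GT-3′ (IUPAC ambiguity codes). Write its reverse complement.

Standard pairs A↔T, G↔C; ambiguity codes pair R↔Y, M↔K, W↔W, S↔S, B↔V, H↔D, N↔N. Complement (CCMAAAWKNYTACWAGGCSTATCDRVTTTACGBCA), then reverse for 5'→3'.

5'-ACBGCATTTVRDCTATSCGGAWCATYNKWAAAMCC-3'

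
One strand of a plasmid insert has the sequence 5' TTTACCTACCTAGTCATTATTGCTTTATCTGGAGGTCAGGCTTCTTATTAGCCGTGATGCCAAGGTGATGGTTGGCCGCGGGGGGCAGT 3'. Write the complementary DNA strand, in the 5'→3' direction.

The complement of TTTACCTACCTAGTCATTATTGCTTTATCTGGAGGTCAGGCTTCTTATTAGCCGTGATGCCAAGGTGATGGTTGGCCGCGGGGGGCAGT is AAATGGATGGATCAGTAATAACGAAATAGACCTCCAGTCCGAAGAATAATCGGCACTACGGTTCCACTACCAACCGGCGCCCCCCGTCA (A↔T, G↔C). DNA strands are antiparallel, so the complementary strand runs 3'→5'; reversing gives the 5'→3' form.

5'-ACTGCCCCCCGCGGCCAACCATCACCTTGGCATCACGGCTAATAAGAAGCCTGACCTCCAGATAAAGCAATAATGACTAGGTAGGTAAA-3'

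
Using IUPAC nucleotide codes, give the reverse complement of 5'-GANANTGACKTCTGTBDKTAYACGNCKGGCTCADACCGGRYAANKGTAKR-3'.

5′-YMTACMNTTRYCCGGTHTGAGCCMGNCGTRTAMHVACAGAMGTCANTNTC-3′

Standard pairs A↔T, G↔C; ambiguity codes pair R↔Y, K↔M, B↔V, D↔H, N↔N. Complement (CTNTNACTGMAGACAVHMATRTGCNGMCCGAGTHTGGCCYRTTNMCATMY), then reverse for 5'→3'.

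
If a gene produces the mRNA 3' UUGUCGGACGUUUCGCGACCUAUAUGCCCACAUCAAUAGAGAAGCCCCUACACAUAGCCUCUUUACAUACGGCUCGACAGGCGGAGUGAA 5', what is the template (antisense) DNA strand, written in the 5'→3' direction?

5'-AACAGCCTGCAAAGCGCTGGATATACGGGTGTAGTTATCTCTTCGGGGATGTGTATCGGAGAAATGTATGCCGAGCTGTCCGCCTCACTT-3'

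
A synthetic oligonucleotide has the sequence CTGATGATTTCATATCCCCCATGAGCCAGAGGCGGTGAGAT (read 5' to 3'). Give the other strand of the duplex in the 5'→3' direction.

5'-ATCTCACCGCCTCTGGCTCATGGGGGATATGAAATCATCAG-3'

The complement of CTGATGATTTCATATCCCCCATGAGCCAGAGGCGGTGAGAT is GACTACTAAAGTATAGGGGGTACTCGGTCTCCGCCACTCTA (A↔T, G↔C). DNA strands are antiparallel, so the complementary strand runs 3'→5'; reversing gives the 5'→3' form.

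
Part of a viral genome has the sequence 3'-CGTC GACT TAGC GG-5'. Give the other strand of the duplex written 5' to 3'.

5'-GCAGCTGAATCGCC-3'

The strand is given 3'→5', so its complement runs 5'→3' in the same left-to-right order: pair each base A↔T, G↔C.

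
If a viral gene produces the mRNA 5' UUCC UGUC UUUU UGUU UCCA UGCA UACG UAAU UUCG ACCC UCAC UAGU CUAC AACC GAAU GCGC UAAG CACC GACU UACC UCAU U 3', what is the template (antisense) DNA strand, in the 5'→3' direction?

Replace U with T to get the coding DNA strand: TTCCTGTCTTTTTGTTTCCATGCATACGTAATTTCGACCCTCACTAGTCTACAACCGAATGCGCTAAGCACCGACTTACCTCATT. The template strand is its reverse complement (complement AAGGACAGAAAAACAAAGGTACGTATGCATTAAAGCTGGGAGTGATCAGATGTTGGCTTACGCGATTCGTGGCTGAATGGAGTAA, then reverse).

5'-AATGAGGTAAGTCGGTGCTTAGCGCATTCGGTTGTAGACTAGTGAGGGTCGAAATTACGTATGCATGGAAACAAAAAGACAGGAA-3'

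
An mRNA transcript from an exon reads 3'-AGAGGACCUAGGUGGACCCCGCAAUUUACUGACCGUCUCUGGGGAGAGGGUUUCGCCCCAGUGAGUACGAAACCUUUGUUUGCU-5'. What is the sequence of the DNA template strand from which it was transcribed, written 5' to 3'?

5'-TCTCCTGGATCCACCTGGGGCGTTAAATGACTGGCAGAGACCCCTCTCCCAAAGCGGGGTCACTCATGCTTTGGAAACAAACGA-3'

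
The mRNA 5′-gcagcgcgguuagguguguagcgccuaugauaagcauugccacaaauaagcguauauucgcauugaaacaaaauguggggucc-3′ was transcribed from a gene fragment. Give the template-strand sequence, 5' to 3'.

5'-GGACCCCACATTTTGTTTCAATGCGAATATACGCTTATTTGTGGCAATGCTTATCATAGGCGCTACACACCTAACCGCGCTGC-3'

Replace U with T to get the coding DNA strand: GCAGCGCGGTTAGGTGTGTAGCGCCTATGATAAGCATTGCCACAAATAAGCGTATATTCGCATTGAAACAAAATGTGGGGTCC. The template strand is its reverse complement (complement CGTCGCGCCAATCCACACATCGCGGATACTATTCGTAACGGTGTTTATTCGCATATAAGCGTAACTTTGTTTTACACCCCAGG, then reverse).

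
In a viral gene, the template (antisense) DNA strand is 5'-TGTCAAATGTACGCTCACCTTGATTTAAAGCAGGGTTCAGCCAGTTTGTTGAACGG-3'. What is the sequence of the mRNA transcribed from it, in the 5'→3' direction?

5'-CCGUUCAACAAACUGGCUGAACCCUGCUUUAAAUCAAGGUGAGCGUACAUUUGACA-3'

RNA polymerase reads the template 3'→5' and synthesizes mRNA 5'→3' by base-pairing (A→U, T→A, G↔C). The complement of the template is ACAGTTTACATGCGAGTGGAACTAAATTTCGTCCCAAGTCGGTCAAACAACTTGCC; antiparallel, so 5'→3' the coding strand is CCGTTCAACAAACTGGCTGAACCCTGCTTTAAATCAAGGTGAGCGTACATTTGACA. Replace T with U for the mRNA.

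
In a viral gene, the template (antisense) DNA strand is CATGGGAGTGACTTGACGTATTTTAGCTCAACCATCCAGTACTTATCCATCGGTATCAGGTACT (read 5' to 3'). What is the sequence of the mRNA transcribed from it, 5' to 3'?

5'-AGUACCUGAUACCGAUGGAUAAGUACUGGAUGGUUGAGCUAAAAUACGUCAAGUCACUCCCAUG-3'

The mRNA has the sequence of the coding strand (reverse complement of the template) with T→U. Reverse complement of CATGGGAGTGACTTGACGTATTTTAGCTCAACCATCCAGTACTTATCCATCGGTATCAGGTACT is AGTACCTGATACCGATGGATAAGTACTGGATGGTTGAGCTAAAATACGTCAAGTCACTCCCATG; then T→U.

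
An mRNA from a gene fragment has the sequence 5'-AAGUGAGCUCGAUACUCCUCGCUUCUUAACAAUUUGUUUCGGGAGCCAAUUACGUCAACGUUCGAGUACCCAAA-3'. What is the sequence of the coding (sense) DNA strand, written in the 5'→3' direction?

The coding DNA strand has the same 5'→3' sequence as the mRNA with U replaced by T.

5'-AAGTGAGCTCGATACTCCTCGCTTCTTAACAATTTGTTTCGGGAGCCAATTACGTCAACGTTCGAGTACCCAAA-3'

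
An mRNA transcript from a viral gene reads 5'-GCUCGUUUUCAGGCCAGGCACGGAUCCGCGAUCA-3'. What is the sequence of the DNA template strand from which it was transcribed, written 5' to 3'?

Replace U with T to get the coding DNA strand: GCTCGTTTTCAGGCCAGGCACGGATCCGCGATCA. The template strand is its reverse complement (complement CGAGCAAAAGTCCGGTCCGTGCCTAGGCGCTAGT, then reverse).

5'-TGATCGCGGATCCGTGCCTGGCCTGAAAACGAGC-3'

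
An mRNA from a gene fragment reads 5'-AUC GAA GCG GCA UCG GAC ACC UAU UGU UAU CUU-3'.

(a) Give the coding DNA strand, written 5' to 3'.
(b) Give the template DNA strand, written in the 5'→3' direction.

(a) 5'-ATCGAAGCGGCATCGGACACCTATTGTTATCTT-3'
(b) 5'-AAGATAACAATAGGTGTCCGATGCCGCTTCGAT-3'

(a) The coding strand matches the mRNA with U→T.
(b) The template strand is the reverse complement of the coding strand.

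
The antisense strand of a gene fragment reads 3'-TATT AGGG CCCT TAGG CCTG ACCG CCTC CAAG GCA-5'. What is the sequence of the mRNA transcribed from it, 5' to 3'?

Reading the template 3'→5' as shown, RNA polymerase pairs each base (A→U, T→A, G↔C) to build mRNA 5'→3' directly.

5′-AUAAUCCCGGGAAUCCGGACUGGCGGAGGUUCCGU-3′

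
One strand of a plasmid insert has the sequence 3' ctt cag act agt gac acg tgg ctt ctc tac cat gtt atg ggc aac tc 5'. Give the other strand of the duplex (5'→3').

The strand is given 3'→5', so its complement runs 5'→3' in the same left-to-right order: pair each base A↔T, G↔C.

5'-GAAGTCTGATCACTGTGCACCGAAGAGATGGTACAATACCCGTTGAG-3'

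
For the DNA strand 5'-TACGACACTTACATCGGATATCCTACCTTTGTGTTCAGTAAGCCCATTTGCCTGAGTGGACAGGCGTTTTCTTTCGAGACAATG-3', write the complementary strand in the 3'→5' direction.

Base-pairing A↔T, G↔C gives the complement. The complementary strand is antiparallel, so paired with a 5'→3' strand it runs 3'→5'.

3′-ATGCTGTGAATGTAGCCTATAGGATGGAAACACAAGTCATTCGGGTAAACGGACTCACCTGTCCGCAAAAGAAAGCTCTGTTAC-5′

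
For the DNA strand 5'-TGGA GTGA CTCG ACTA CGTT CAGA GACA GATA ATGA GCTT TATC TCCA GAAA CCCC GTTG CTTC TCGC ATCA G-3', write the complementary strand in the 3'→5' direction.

3'-ACCTCACTGAGCTGATGCAAGTCTCTGTCTATTACTCGAAATAGAGGTCTTTGGGGCAACGAAGAGCGTAGTC-5'

Base-pairing A↔T, G↔C gives the complement. The complementary strand is antiparallel, so paired with a 5'→3' strand it runs 3'→5'.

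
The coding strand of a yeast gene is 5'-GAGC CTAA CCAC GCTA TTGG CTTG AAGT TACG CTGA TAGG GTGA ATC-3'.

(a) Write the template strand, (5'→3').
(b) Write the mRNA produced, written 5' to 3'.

(a) 5′-GATTCACCCTATCAGCGTAACTTCAAGCCAATAGCGTGGTTAGGCTC-3′
(b) 5'-GAGCCUAACCACGCUAUUGGCUUGAAGUUACGCUGAUAGGGUGAAUC-3'

(a) The template strand is the reverse complement of the coding strand: complement CTCGGATTGGTGCGATAACCGAACTTCAATGCGACTATCCCACTTAG, then reverse.
(b) mRNA matches the coding strand with T→U.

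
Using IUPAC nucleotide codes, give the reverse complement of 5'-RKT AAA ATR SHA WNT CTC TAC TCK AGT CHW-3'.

5'-WDGACTMGAGTAGAGANWTDSYATTTTAMY-3'

Standard pairs A↔T, G↔C; ambiguity codes pair R↔Y, K↔M, W↔W, S↔S, H↔D, N↔N. Complement (YMATTTTAYSDTWNAGAGATGAGMTCAGDW), then reverse for 5'→3'.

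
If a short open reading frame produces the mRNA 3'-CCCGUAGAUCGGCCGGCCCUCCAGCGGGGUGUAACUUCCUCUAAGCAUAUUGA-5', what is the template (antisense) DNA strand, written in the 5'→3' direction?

5'-GGGCATCTAGCCGGCCGGGAGGTCGCCCCACATTGAAGGAGATTCGTATAACT-3'

Written 5'→3' the mRNA is AGUUAUACGAAUCUCCUUCAAUGUGGGGCGACCUCCCGGCCGGCUAGAUGCCC, so the coding DNA strand is AGTTATACGAATCTCCTTCAATGTGGGGCGACCTCCCGGCCGGCTAGATGCCC. The template is its reverse complement.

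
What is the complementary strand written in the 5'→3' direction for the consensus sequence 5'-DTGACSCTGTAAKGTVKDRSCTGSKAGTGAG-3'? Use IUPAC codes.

5'-CTCACTMSCAGSYHMBACMTTACAGSGTCAH-3'

Standard pairs A↔T, G↔C; ambiguity codes pair R↔Y, K↔M, S↔S, D↔H, V↔B. Complement (HACTGSGACATTMCABMHYSGACSMTCACTC), then reverse for 5'→3'.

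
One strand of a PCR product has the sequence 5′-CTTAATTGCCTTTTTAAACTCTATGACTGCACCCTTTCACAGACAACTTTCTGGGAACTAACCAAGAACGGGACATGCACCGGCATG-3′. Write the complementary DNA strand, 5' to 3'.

Pairing A↔T and G↔C gives GAATTAACGGAAAAATTTGAGATACTGACGTGGGAAAGTGTCTGTTGAAAGACCCTTGATTGGTTCTTGCCCTGTACGTGGCCGTAC, running 3'→5'. Reverse for the 5'→3' convention.

5'-CATGCCGGTGCATGTCCCGTTCTTGGTTAGTTCCCAGAAAGTTGTCTGTGAAAGGGTGCAGTCATAGAGTTTAAAAAGGCAATTAAG-3'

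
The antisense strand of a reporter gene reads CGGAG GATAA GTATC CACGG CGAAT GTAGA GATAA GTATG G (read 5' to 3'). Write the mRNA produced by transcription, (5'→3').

RNA polymerase reads the template 3'→5' and synthesizes mRNA 5'→3' by base-pairing (A→U, T→A, G↔C). The complement of the template is GCCTCCTATTCATAGGTGCCGCTTACATCTCTATTCATACC; antiparallel, so 5'→3' the coding strand is CCATACTTATCTCTACATTCGCCGTGGATACTTATCCTCCG. Replace T with U for the mRNA.

5'-CCAUACUUAUCUCUACAUUCGCCGUGGAUACUUAUCCUCCG-3'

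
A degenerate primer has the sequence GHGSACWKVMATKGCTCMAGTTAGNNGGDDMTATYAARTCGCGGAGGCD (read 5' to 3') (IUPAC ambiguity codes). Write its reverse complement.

Standard pairs A↔T, G↔C; ambiguity codes pair R↔Y, M↔K, W↔W, S↔S, D↔H, V↔B, N↔N. Complement (CDCSTGWMBKTAMCGAGKTCAATCNNCCHHKATARTTYAGCGCCTCCGH), then reverse for 5'→3'.

5'-HGCCTCCGCGAYTTRATAKHHCCNNCTAACTKGAGCMATKBMWGTSCDC-3'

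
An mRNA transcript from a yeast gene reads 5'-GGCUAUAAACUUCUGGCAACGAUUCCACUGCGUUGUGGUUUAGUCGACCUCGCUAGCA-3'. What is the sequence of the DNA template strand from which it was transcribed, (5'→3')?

Replace U with T to get the coding DNA strand: GGCTATAAACTTCTGGCAACGATTCCACTGCGTTGTGGTTTAGTCGACCTCGCTAGCA. The template strand is its reverse complement (complement CCGATATTTGAAGACCGTTGCTAAGGTGACGCAACACCAAATCAGCTGGAGCGATCGT, then reverse).

5'-TGCTAGCGAGGTCGACTAAACCACAACGCAGTGGAATCGTTGCCAGAAGTTTATAGCC-3'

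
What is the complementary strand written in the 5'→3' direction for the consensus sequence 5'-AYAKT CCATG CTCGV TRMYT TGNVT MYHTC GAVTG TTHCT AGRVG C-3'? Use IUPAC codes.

5'-GCBYCTAGDAACABTCGADRKABNCAARKYABCGAGCATGGAMTRT-3'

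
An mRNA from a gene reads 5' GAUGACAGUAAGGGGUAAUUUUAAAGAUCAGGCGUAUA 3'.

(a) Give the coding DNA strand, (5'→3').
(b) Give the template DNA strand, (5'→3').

(a) 5'-GATGACAGTAAGGGGTAATTTTAAAGATCAGGCGTATA-3'
(b) 5′-TATACGCCTGATCTTTAAAATTACCCCTTACTGTCATC-3′

(a) The coding strand matches the mRNA with U→T.
(b) The template strand is the reverse complement of the coding strand.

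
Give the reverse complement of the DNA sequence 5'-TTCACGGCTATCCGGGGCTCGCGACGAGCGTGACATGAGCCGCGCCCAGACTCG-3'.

Complement each base (A↔T, G↔C): AAGTGCCGATAGGCCCCGAGCGCTGCTCGCACTGTACTCGGCGCGGGTCTGAGC. Then reverse.

5'-CGAGTCTGGGCGCGGCTCATGTCACGCTCGTCGCGAGCCCCGGATAGCCGTGAA-3'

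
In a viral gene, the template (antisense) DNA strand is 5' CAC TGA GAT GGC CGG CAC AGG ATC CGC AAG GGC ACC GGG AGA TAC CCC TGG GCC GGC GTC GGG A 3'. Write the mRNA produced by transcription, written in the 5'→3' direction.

The mRNA has the sequence of the coding strand (reverse complement of the template) with T→U. Reverse complement of CACTGAGATGGCCGGCACAGGATCCGCAAGGGCACCGGGAGATACCCCTGGGCCGGCGTCGGGA is TCCCGACGCCGGCCCAGGGGTATCTCCCGGTGCCCTTGCGGATCCTGTGCCGGCCATCTCAGTG; then T→U.

5'-UCCCGACGCCGGCCCAGGGGUAUCUCCCGGUGCCCUUGCGGAUCCUGUGCCGGCCAUCUCAGUG-3'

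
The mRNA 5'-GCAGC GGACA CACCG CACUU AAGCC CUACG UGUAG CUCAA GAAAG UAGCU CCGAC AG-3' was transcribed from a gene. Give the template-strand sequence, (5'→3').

5'-CTGTCGGAGCTACTTTCTTGAGCTACACGTAGGGCTTAAGTGCGGTGTGTCCGCTGC-3'

Replace U with T to get the coding DNA strand: GCAGCGGACACACCGCACTTAAGCCCTACGTGTAGCTCAAGAAAGTAGCTCCGACAG. The template strand is its reverse complement (complement CGTCGCCTGTGTGGCGTGAATTCGGGATGCACATCGAGTTCTTTCATCGAGGCTGTC, then reverse).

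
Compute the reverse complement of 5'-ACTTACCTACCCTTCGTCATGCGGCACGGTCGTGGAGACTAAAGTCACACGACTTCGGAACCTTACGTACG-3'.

Complement each base (A↔T, G↔C): TGAATGGATGGGAAGCAGTACGCCGTGCCAGCACCTCTGATTTCAGTGTGCTGAAGCCTTGGAATGCATGC. Then reverse.

5'-CGTACGTAAGGTTCCGAAGTCGTGTGACTTTAGTCTCCACGACCGTGCCGCATGACGAAGGGTAGGTAAGT-3'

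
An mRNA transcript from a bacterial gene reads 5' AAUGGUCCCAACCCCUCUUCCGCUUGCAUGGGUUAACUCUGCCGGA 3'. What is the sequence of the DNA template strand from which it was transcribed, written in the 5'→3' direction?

5'-TCCGGCAGAGTTAACCCATGCAAGCGGAAGAGGGGTTGGGACCATT-3'

Replace U with T to get the coding DNA strand: AATGGTCCCAACCCCTCTTCCGCTTGCATGGGTTAACTCTGCCGGA. The template strand is its reverse complement (complement TTACCAGGGTTGGGGAGAAGGCGAACGTACCCAATTGAGACGGCCT, then reverse).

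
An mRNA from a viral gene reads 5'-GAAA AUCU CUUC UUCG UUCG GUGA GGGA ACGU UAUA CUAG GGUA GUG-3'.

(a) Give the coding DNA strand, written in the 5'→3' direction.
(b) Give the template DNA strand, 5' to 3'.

(a) 5'-GAAAATCTCTTCTTCGTTCGGTGAGGGAACGTTATACTAGGGTAGTG-3'
(b) 5′-CACTACCCTAGTATAACGTTCCCTCACCGAACGAAGAAGAGATTTTC-3′

(a) The coding strand matches the mRNA with U→T.
(b) The template strand is the reverse complement of the coding strand.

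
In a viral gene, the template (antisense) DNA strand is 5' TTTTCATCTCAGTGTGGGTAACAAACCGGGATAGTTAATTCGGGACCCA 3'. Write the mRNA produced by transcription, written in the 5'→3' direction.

5'-UGGGUCCCGAAUUAACUAUCCCGGUUUGUUACCCACACUGAGAUGAAAA-3'

RNA polymerase reads the template 3'→5' and synthesizes mRNA 5'→3' by base-pairing (A→U, T→A, G↔C). The complement of the template is AAAAGTAGAGTCACACCCATTGTTTGGCCCTATCAATTAAGCCCTGGGT; antiparallel, so 5'→3' the coding strand is TGGGTCCCGAATTAACTATCCCGGTTTGTTACCCACACTGAGATGAAAA. Replace T with U for the mRNA.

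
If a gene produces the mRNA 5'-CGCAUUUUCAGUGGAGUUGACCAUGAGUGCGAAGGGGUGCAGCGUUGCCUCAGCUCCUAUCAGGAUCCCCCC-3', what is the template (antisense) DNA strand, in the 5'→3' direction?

Replace U with T to get the coding DNA strand: CGCATTTTCAGTGGAGTTGACCATGAGTGCGAAGGGGTGCAGCGTTGCCTCAGCTCCTATCAGGATCCCCCC. The template strand is its reverse complement (complement GCGTAAAAGTCACCTCAACTGGTACTCACGCTTCCCCACGTCGCAACGGAGTCGAGGATAGTCCTAGGGGGG, then reverse).

5'-GGGGGGATCCTGATAGGAGCTGAGGCAACGCTGCACCCCTTCGCACTCATGGTCAACTCCACTGAAAATGCG-3'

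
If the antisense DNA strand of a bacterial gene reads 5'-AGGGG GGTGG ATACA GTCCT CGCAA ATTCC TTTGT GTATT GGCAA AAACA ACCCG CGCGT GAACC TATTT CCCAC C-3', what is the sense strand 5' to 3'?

The coding strand is complementary and antiparallel to the template: take the complement (A↔T, G↔C) and reverse.

5'-GGTGGGAAATAGGTTCACGCGCGGGTTGTTTTTGCCAATACACAAAGGAATTTGCGAGGACTGTATCCACCCCCCT-3'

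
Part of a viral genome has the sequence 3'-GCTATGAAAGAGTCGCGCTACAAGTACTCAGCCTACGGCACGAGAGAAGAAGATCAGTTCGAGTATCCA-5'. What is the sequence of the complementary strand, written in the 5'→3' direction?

The strand is given 3'→5', so its complement runs 5'→3' in the same left-to-right order: pair each base A↔T, G↔C.

5'-CGATACTTTCTCAGCGCGATGTTCATGAGTCGGATGCCGTGCTCTCTTCTTCTAGTCAAGCTCATAGGT-3'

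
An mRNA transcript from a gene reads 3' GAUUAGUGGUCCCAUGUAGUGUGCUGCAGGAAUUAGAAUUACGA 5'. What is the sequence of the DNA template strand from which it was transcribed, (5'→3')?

5'-CTAATCACCAGGGTACATCACACGACGTCCTTAATCTTAATGCT-3'

Written 5'→3' the mRNA is AGCAUUAAGAUUAAGGACGUCGUGUGAUGUACCCUGGUGAUUAG, so the coding DNA strand is AGCATTAAGATTAAGGACGTCGTGTGATGTACCCTGGTGATTAG. The template is its reverse complement.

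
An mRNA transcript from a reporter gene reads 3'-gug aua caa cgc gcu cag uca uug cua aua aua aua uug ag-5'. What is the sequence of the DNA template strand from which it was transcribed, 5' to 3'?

5'-CACTATGTTGCGCGAGTCAGTAACGATTATTATTATAACTC-3'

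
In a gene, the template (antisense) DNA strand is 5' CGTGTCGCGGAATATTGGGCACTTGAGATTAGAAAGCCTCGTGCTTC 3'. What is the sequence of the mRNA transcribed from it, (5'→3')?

RNA polymerase reads the template 3'→5' and synthesizes mRNA 5'→3' by base-pairing (A→U, T→A, G↔C). The complement of the template is GCACAGCGCCTTATAACCCGTGAACTCTAATCTTTCGGAGCACGAAG; antiparallel, so 5'→3' the coding strand is GAAGCACGAGGCTTTCTAATCTCAAGTGCCCAATATTCCGCGACACG. Replace T with U for the mRNA.

5'-GAAGCACGAGGCUUUCUAAUCUCAAGUGCCCAAUAUUCCGCGACACG-3'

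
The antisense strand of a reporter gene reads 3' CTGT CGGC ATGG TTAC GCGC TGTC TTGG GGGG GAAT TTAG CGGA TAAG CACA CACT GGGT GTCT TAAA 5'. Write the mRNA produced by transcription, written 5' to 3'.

5'-GACAGCCGUACCAAUGCGCGACAGAACCCCCCCUUAAAUCGCCUAUUCGUGUGUGACCCACAGAAUUU-3'

Reading the template 3'→5' as shown, RNA polymerase pairs each base (A→U, T→A, G↔C) to build mRNA 5'→3' directly.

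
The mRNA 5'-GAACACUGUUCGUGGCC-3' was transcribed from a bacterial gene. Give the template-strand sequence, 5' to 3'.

5'-GGCCACGAACAGTGTTC-3'

Replace U with T to get the coding DNA strand: GAACACTGTTCGTGGCC. The template strand is its reverse complement (complement CTTGTGACAAGCACCGG, then reverse).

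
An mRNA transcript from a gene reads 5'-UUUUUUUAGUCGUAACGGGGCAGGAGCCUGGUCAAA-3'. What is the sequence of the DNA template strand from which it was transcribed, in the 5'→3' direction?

5′-TTTGACCAGGCTCCTGCCCCGTTACGACTAAAAAAA-3′

Replace U with T to get the coding DNA strand: TTTTTTTAGTCGTAACGGGGCAGGAGCCTGGTCAAA. The template strand is its reverse complement (complement AAAAAAATCAGCATTGCCCCGTCCTCGGACCAGTTT, then reverse).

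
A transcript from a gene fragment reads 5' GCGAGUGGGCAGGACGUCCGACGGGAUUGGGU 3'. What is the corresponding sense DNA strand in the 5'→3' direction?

5'-GCGAGTGGGCAGGACGTCCGACGGGATTGGGT-3'

The coding DNA strand has the same 5'→3' sequence as the mRNA with U replaced by T.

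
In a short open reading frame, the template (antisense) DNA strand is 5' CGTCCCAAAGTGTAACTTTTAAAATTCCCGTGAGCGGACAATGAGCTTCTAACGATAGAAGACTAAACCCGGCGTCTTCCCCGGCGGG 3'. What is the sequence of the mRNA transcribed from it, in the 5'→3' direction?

5'-CCCGCCGGGGAAGACGCCGGGUUUAGUCUUCUAUCGUUAGAAGCUCAUUGUCCGCUCACGGGAAUUUUAAAAGUUACACUUUGGGACG-3'

RNA polymerase reads the template 3'→5' and synthesizes mRNA 5'→3' by base-pairing (A→U, T→A, G↔C). The complement of the template is GCAGGGTTTCACATTGAAAATTTTAAGGGCACTCGCCTGTTACTCGAAGATTGCTATCTTCTGATTTGGGCCGCAGAAGGGGCCGCCC; antiparallel, so 5'→3' the coding strand is CCCGCCGGGGAAGACGCCGGGTTTAGTCTTCTATCGTTAGAAGCTCATTGTCCGCTCACGGGAATTTTAAAAGTTACACTTTGGGACG. Replace T with U for the mRNA.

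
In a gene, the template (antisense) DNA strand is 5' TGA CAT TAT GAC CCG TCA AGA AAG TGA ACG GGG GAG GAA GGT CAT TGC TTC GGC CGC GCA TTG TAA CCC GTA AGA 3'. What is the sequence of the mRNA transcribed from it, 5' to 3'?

The mRNA has the sequence of the coding strand (reverse complement of the template) with T→U. Reverse complement of TGACATTATGACCCGTCAAGAAAGTGAACGGGGGAGGAAGGTCATTGCTTCGGCCGCGCATTGTAACCCGTAAGA is TCTTACGGGTTACAATGCGCGGCCGAAGCAATGACCTTCCTCCCCCGTTCACTTTCTTGACGGGTCATAATGTCA; then T→U.

5'-UCUUACGGGUUACAAUGCGCGGCCGAAGCAAUGACCUUCCUCCCCCGUUCACUUUCUUGACGGGUCAUAAUGUCA-3'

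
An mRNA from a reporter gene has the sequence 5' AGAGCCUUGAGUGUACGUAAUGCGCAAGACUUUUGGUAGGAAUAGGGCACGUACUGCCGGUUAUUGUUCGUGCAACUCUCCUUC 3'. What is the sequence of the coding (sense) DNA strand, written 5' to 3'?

The coding DNA strand has the same 5'→3' sequence as the mRNA with U replaced by T.

5'-AGAGCCTTGAGTGTACGTAATGCGCAAGACTTTTGGTAGGAATAGGGCACGTACTGCCGGTTATTGTTCGTGCAACTCTCCTTC-3'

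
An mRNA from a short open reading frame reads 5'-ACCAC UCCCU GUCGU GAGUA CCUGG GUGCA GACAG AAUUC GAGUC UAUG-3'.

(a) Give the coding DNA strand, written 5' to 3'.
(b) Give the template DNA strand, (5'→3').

(a) 5'-ACCACTCCCTGTCGTGAGTACCTGGGTGCAGACAGAATTCGAGTCTATG-3'
(b) 5'-CATAGACTCGAATTCTGTCTGCACCCAGGTACTCACGACAGGGAGTGGT-3'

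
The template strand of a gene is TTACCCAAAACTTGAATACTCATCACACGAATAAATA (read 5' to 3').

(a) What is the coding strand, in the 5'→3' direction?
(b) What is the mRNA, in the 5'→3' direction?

(a) 5′-TATTTATTCGTGTGATGAGTATTCAAGTTTTGGGTAA-3′
(b) 5′-UAUUUAUUCGUGUGAUGAGUAUUCAAGUUUUGGGUAA-3′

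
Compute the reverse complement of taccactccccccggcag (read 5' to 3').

5'-CTGCCGGGGGGAGTGGTA-3'

Complement each base (A↔T, G↔C): ATGGTGAGGGGGGCCGTC. Then reverse.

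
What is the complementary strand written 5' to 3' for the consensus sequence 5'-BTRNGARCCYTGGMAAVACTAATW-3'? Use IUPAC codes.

5'-WATTAGTBTTKCCARGGYTCNYAV-3'

Standard pairs A↔T, G↔C; ambiguity codes pair R↔Y, M↔K, W↔W, B↔V, N↔N. Complement (VAYNCTYGGRACCKTTBTGATTAW), then reverse for 5'→3'.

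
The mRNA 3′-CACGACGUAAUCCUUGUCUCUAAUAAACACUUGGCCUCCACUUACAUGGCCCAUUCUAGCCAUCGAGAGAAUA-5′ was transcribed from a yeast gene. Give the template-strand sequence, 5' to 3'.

5'-GTGCTGCATTAGGAACAGAGATTATTTGTGAACCGGAGGTGAATGTACCGGGTAAGATCGGTAGCTCTCTTAT-3'

Written 5'→3' the mRNA is AUAAGAGAGCUACCGAUCUUACCCGGUACAUUCACCUCCGGUUCACAAAUAAUCUCUGUUCCUAAUGCAGCAC, so the coding DNA strand is ATAAGAGAGCTACCGATCTTACCCGGTACATTCACCTCCGGTTCACAAATAATCTCTGTTCCTAATGCAGCAC. The template is its reverse complement.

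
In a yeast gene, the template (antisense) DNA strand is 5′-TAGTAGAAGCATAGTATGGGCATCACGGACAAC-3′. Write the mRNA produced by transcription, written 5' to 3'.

RNA polymerase reads the template 3'→5' and synthesizes mRNA 5'→3' by base-pairing (A→U, T→A, G↔C). The complement of the template is ATCATCTTCGTATCATACCCGTAGTGCCTGTTG; antiparallel, so 5'→3' the coding strand is GTTGTCCGTGATGCCCATACTATGCTTCTACTA. Replace T with U for the mRNA.

5'-GUUGUCCGUGAUGCCCAUACUAUGCUUCUACUA-3'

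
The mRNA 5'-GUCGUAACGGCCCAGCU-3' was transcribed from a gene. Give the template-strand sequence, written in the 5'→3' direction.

5'-AGCTGGGCCGTTACGAC-3'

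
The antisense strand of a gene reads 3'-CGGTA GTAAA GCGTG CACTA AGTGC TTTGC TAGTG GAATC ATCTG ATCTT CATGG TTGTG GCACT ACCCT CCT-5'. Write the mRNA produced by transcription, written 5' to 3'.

5′-GCCAUCAUUUCGCACGUGAUUCACGAAACGAUCACCUUAGUAGACUAGAAGUACCAACACCGUGAUGGGAGGA-3′

Reading the template 3'→5' as shown, RNA polymerase pairs each base (A→U, T→A, G↔C) to build mRNA 5'→3' directly.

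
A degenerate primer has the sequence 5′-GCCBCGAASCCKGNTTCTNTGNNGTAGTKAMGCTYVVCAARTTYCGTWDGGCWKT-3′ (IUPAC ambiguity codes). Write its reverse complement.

Standard pairs A↔T, G↔C; ambiguity codes pair R↔Y, M↔K, W↔W, S↔S, B↔V, D↔H, N↔N. Complement (CGGVGCTTSGGMCNAAGANACNNCATCAMTKCGARBBGTTYAARGCAWHCCGWMA), then reverse for 5'→3'.

5′-AMWGCCHWACGRAAYTTGBBRAGCKTMACTACNNCANAGAANCMGGSTTCGVGGC-3′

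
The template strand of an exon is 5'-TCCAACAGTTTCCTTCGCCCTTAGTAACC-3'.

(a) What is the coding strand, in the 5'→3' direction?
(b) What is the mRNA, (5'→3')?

(a) 5′-GGTTACTAAGGGCGAAGGAAACTGTTGGA-3′
(b) 5′-GGUUACUAAGGGCGAAGGAAACUGUUGGA-3′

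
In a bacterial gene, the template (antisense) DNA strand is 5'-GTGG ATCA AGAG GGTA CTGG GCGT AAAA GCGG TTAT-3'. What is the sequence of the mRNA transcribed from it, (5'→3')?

The mRNA has the sequence of the coding strand (reverse complement of the template) with T→U. Reverse complement of GTGGATCAAGAGGGTACTGGGCGTAAAAGCGGTTAT is ATAACCGCTTTTACGCCCAGTACCCTCTTGATCCAC; then T→U.

5'-AUAACCGCUUUUACGCCCAGUACCCUCUUGAUCCAC-3'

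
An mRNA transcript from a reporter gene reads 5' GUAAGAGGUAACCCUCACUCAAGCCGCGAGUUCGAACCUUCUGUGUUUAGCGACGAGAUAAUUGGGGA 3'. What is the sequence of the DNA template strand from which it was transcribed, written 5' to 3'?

5'-TCCCCAATTATCTCGTCGCTAAACACAGAAGGTTCGAACTCGCGGCTTGAGTGAGGGTTACCTCTTAC-3'

Replace U with T to get the coding DNA strand: GTAAGAGGTAACCCTCACTCAAGCCGCGAGTTCGAACCTTCTGTGTTTAGCGACGAGATAATTGGGGA. The template strand is its reverse complement (complement CATTCTCCATTGGGAGTGAGTTCGGCGCTCAAGCTTGGAAGACACAAATCGCTGCTCTATTAACCCCT, then reverse).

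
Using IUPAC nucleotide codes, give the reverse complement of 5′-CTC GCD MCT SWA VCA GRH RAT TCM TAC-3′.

Standard pairs A↔T, G↔C; ambiguity codes pair R↔Y, M↔K, W↔W, S↔S, D↔H, V↔B. Complement (GAGCGHKGASWTBGTCYDYTAAGKATG), then reverse for 5'→3'.

5'-GTAKGAATYDYCTGBTWSAGKHGCGAG-3'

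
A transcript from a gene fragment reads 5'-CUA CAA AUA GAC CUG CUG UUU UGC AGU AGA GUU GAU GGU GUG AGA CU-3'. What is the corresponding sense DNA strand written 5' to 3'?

5'-CTACAAATAGACCTGCTGTTTTGCAGTAGAGTTGATGGTGTGAGACT-3'

The coding DNA strand has the same 5'→3' sequence as the mRNA with U replaced by T.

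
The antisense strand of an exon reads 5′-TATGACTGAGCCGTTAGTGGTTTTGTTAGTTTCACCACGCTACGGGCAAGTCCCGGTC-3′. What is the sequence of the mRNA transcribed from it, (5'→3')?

RNA polymerase reads the template 3'→5' and synthesizes mRNA 5'→3' by base-pairing (A→U, T→A, G↔C). The complement of the template is ATACTGACTCGGCAATCACCAAAACAATCAAAGTGGTGCGATGCCCGTTCAGGGCCAG; antiparallel, so 5'→3' the coding strand is GACCGGGACTTGCCCGTAGCGTGGTGAAACTAACAAAACCACTAACGGCTCAGTCATA. Replace T with U for the mRNA.

5'-GACCGGGACUUGCCCGUAGCGUGGUGAAACUAACAAAACCACUAACGGCUCAGUCAUA-3'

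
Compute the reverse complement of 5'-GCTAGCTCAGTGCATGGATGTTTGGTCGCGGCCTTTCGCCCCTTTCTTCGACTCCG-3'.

5'-CGGAGTCGAAGAAAGGGGCGAAAGGCCGCGACCAAACATCCATGCACTGAGCTAGC-3'

Reading the sequence 3'→5' and pairing each base (A↔T, G↔C) gives the reverse complement directly.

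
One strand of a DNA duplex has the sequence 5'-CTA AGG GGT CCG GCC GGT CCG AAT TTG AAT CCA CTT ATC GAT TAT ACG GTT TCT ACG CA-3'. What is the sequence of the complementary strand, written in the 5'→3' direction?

Pairing A↔T and G↔C gives GATTCCCCAGGCCGGCCAGGCTTAAACTTAGGTGAATAGCTAATATGCCAAAGATGCGT, running 3'→5'. Reverse for the 5'→3' convention.

5'-TGCGTAGAAACCGTATAATCGATAAGTGGATTCAAATTCGGACCGGCCGGACCCCTTAG-3'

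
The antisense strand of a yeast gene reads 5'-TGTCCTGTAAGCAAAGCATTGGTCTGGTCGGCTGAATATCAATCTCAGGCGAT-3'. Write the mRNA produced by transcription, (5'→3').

RNA polymerase reads the template 3'→5' and synthesizes mRNA 5'→3' by base-pairing (A→U, T→A, G↔C). The complement of the template is ACAGGACATTCGTTTCGTAACCAGACCAGCCGACTTATAGTTAGAGTCCGCTA; antiparallel, so 5'→3' the coding strand is ATCGCCTGAGATTGATATTCAGCCGACCAGACCAATGCTTTGCTTACAGGACA. Replace T with U for the mRNA.

5'-AUCGCCUGAGAUUGAUAUUCAGCCGACCAGACCAAUGCUUUGCUUACAGGACA-3'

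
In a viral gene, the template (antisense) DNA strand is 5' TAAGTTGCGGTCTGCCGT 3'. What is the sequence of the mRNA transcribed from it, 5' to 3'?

RNA polymerase reads the template 3'→5' and synthesizes mRNA 5'→3' by base-pairing (A→U, T→A, G↔C). The complement of the template is ATTCAACGCCAGACGGCA; antiparallel, so 5'→3' the coding strand is ACGGCAGACCGCAACTTA. Replace T with U for the mRNA.

5′-ACGGCAGACCGCAACUUA-3′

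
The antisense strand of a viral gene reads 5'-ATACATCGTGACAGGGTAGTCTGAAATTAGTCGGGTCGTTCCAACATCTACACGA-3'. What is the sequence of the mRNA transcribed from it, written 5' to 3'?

5'-UCGUGUAGAUGUUGGAACGACCCGACUAAUUUCAGACUACCCUGUCACGAUGUAU-3'

The mRNA has the sequence of the coding strand (reverse complement of the template) with T→U. Reverse complement of ATACATCGTGACAGGGTAGTCTGAAATTAGTCGGGTCGTTCCAACATCTACACGA is TCGTGTAGATGTTGGAACGACCCGACTAATTTCAGACTACCCTGTCACGATGTAT; then T→U.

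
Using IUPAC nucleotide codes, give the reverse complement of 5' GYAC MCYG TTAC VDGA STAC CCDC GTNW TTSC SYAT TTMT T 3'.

Standard pairs A↔T, G↔C; ambiguity codes pair Y↔R, M↔K, W↔W, S↔S, D↔H, V↔B, N↔N. Complement (CRTGKGRCAATGBHCTSATGGGHGCANWAASGSRTAAAKAA), then reverse for 5'→3'.

5'-AAKAAATRSGSAAWNACGHGGGTASTCHBGTAACRGKGTRC-3'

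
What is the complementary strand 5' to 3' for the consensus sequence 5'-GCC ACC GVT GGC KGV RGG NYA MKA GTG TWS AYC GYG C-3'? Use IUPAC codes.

5'-GCRCGRTSWACACTMKTRNCCYBCMGCCABCGGTGGC-3'

Standard pairs A↔T, G↔C; ambiguity codes pair R↔Y, M↔K, W↔W, S↔S, V↔B, N↔N. Complement (CGGTGGCBACCGMCBYCCNRTKMTCACAWSTRGCRCG), then reverse for 5'→3'.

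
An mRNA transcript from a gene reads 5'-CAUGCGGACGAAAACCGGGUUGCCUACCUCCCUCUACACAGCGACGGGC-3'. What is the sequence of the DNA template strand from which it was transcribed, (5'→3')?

5'-GCCCGTCGCTGTGTAGAGGGAGGTAGGCAACCCGGTTTTCGTCCGCATG-3'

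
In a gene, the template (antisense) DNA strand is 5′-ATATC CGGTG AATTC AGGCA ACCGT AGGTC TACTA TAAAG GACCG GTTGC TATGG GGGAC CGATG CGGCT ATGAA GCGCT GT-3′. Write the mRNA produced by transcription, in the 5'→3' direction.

5′-ACAGCGCUUCAUAGCCGCAUCGGUCCCCCAUAGCAACCGGUCCUUUAUAGUAGACCUACGGUUGCCUGAAUUCACCGGAUAU-3′

RNA polymerase reads the template 3'→5' and synthesizes mRNA 5'→3' by base-pairing (A→U, T→A, G↔C). The complement of the template is TATAGGCCACTTAAGTCCGTTGGCATCCAGATGATATTTCCTGGCCAACGATACCCCCTGGCTACGCCGATACTTCGCGACA; antiparallel, so 5'→3' the coding strand is ACAGCGCTTCATAGCCGCATCGGTCCCCCATAGCAACCGGTCCTTTATAGTAGACCTACGGTTGCCTGAATTCACCGGATAT. Replace T with U for the mRNA.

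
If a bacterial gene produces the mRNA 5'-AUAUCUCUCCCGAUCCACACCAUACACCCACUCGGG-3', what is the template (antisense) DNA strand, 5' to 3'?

5'-CCCGAGTGGGTGTATGGTGTGGATCGGGAGAGATAT-3'

Replace U with T to get the coding DNA strand: ATATCTCTCCCGATCCACACCATACACCCACTCGGG. The template strand is its reverse complement (complement TATAGAGAGGGCTAGGTGTGGTATGTGGGTGAGCCC, then reverse).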